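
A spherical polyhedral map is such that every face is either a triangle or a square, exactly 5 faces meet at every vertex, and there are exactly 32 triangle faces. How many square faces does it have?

Let x be the number of squares; then F = 32 + x.
Edge–face incidences: 2E = 3·32 + 4·x = 96 + 4x.
Every vertex has degree 5, so 5V = 2E.
Euler: V − E + F = 2 ⇒ (2E)/5 − E + (32 + x) = 2.
Multiply by 10: 2·(2E) − 5·(2E) + 10·(32 + x) = 20, i.e. 320 + 10x − 3·(96 + 4x) = 20.
Collecting terms: −2x + 32 = 20, so −2x = −12, so x = 6.
Then 2E = 96 + 4·6 = 120, so E = 60, V = 2E/5 = 24, F = 32 + 6 = 38.

6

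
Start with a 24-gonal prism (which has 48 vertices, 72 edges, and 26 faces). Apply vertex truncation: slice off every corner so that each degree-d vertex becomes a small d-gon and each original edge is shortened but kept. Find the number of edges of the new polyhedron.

Truncation replaces each original edge-end by a new vertex, so V′ = 2E = 144.
Each original edge survives, and each old vertex of degree d contributes d new edges; summing degrees gives Σd = 2E, so E′ = E + 2E = 3E = 216.
Each original face survives and each original vertex becomes one new face: F′ = F + V = 74.

216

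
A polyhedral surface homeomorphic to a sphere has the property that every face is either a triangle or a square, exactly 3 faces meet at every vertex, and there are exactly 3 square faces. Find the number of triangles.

Let x be the number of triangles; then F = 3 + x.
Edge–face incidences: 2E = 4·3 + 3·x = 12 + 3x.
Every vertex has degree 3, so 3V = 2E.
Euler: V − E + F = 2 ⇒ (2E)/3 − E + (3 + x) = 2.
Multiply by 6: 2·(2E) − 3·(2E) + 6·(3 + x) = 12, i.e. 18 + 6x − (12 + 3x) = 12.
Collecting terms: 3x + 6 = 12, so 3x = 6, so x = 2.
Then 2E = 12 + 3·2 = 18, so E = 9, V = 2E/3 = 6, F = 3 + 2 = 5.

2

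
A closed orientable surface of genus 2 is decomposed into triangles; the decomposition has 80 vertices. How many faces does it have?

164

χ = 2 − 2·2 = -2, and every face is a triangle so 3F = 2E.
V − E + F = -2 with E = 3F/2 gives 80 − (3/2 − 1)·F = -2, so F = 164 and E = 246.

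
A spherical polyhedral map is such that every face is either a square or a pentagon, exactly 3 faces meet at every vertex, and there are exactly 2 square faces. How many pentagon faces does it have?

8

Let x be the number of pentagons; then F = 2 + x.
Edge–face incidences: 2E = 4·2 + 5·x = 8 + 5x.
Every vertex has degree 3, so 3V = 2E.
Euler: V − E + F = 2 ⇒ (2E)/3 − E + (2 + x) = 2.
Multiply by 6: 2·(2E) − 3·(2E) + 6·(2 + x) = 12, i.e. 12 + 6x − (8 + 5x) = 12.
Collecting terms: x + 4 = 12, so x = 8.
Then 2E = 8 + 5·8 = 48, so E = 24, V = 2E/3 = 16, F = 2 + 8 = 10.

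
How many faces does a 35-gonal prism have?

37

A prism on an n-gon has two n-gon bases and n rectangular sides: V = 2·35 = 70, E = 3·35 = 105, F = 35 + 2 = 37.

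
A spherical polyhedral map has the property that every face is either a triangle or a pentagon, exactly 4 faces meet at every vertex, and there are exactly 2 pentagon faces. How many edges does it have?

Let x be the number of triangles; then F = 2 + x.
Edge–face incidences: 2E = 5·2 + 3·x = 10 + 3x.
Every vertex has degree 4, so 4V = 2E.
Euler: V − E + F = 2 ⇒ (2E)/4 − E + (2 + x) = 2.
Multiply by 8: 2·(2E) − 4·(2E) + 8·(2 + x) = 16, i.e. 16 + 8x − 2·(10 + 3x) = 16.
Collecting terms: 2x − 4 = 16, so 2x = 20, so x = 10.
Then 2E = 10 + 3·10 = 40, so E = 20, V = 2E/4 = 10, F = 2 + 10 = 12.

20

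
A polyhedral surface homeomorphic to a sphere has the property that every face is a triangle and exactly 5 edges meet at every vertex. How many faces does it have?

20

Each face has 3 edges and each edge borders two faces, so 2E = 3F.
Each vertex has degree 5, so 5V = 2E and hence V = 3F/5.
Euler: V − E + F = 2 ⇒ (3F/5) − (3F/2) + F = 2.
Multiply by 10: (6 − 15 + 10)F = 20, i.e. 1F = 20.
So F = 20, E = 3·20/2 = 30, V = 3·20/5 = 12.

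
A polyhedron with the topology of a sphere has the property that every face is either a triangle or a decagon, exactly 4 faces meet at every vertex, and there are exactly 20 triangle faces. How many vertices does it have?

20

Let x be the number of decagons; then F = 20 + x.
Edge–face incidences: 2E = 3·20 + 10·x = 60 + 10x.
Every vertex has degree 4, so 4V = 2E.
Euler: V − E + F = 2 ⇒ (2E)/4 − E + (20 + x) = 2.
Multiply by 8: 2·(2E) − 4·(2E) + 8·(20 + x) = 16, i.e. 160 + 8x − 2·(60 + 10x) = 16.
Collecting terms: −12x + 40 = 16, so −12x = −24, so x = 2.
Then 2E = 60 + 10·2 = 80, so E = 40, V = 2E/4 = 20, F = 20 + 2 = 22.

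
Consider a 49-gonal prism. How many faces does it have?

51

A prism on an n-gon has two n-gon bases and n rectangular sides: V = 2·49 = 98, E = 3·49 = 147, F = 49 + 2 = 51.
Check: V − E + F = 98 − 147 + 51 = 2.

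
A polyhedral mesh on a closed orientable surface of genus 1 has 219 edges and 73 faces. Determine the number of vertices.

146

For a closed orientable surface of genus 1, χ = 2 − 2·1 = 0.
V = 0 + E − F = 0 + 219 − 73 = 146.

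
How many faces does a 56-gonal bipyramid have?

112

A bipyramid over an n-gon has 2n triangular faces and n + 2 vertices: V = 56 + 2 = 58, E = 3·56 = 168, F = 2·56 = 112.
Check: V − E + F = 58 − 168 + 112 = 2.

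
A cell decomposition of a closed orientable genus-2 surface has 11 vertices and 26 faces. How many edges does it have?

For a closed orientable surface of genus 2, χ = 2 − 2·2 = -2.
E = V + F − (-2) = 11 + 26 − (-2) = 39.

39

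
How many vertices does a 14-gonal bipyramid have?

A bipyramid over an n-gon has 2n triangular faces and n + 2 vertices: V = 14 + 2 = 16, E = 3·14 = 42, F = 2·14 = 28.
Check: V − E + F = 16 − 42 + 28 = 2.

16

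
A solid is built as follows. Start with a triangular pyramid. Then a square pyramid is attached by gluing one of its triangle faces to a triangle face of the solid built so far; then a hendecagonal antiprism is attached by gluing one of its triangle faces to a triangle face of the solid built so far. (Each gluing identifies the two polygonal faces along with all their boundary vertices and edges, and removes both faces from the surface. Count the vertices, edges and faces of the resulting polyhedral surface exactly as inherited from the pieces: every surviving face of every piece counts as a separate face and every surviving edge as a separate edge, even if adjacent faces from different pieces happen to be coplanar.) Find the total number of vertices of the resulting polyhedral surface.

25

A triangular pyramid: V=4, E=6, F=4.
Attach a square pyramid (V=5, E=8, F=5) along a 3-gon: merge 3 vertices and 3 edges, delete both glued faces → V=6, E=11, F=7.
Attach a hendecagonal antiprism (V=22, E=44, F=24) along a 3-gon: merge 3 vertices and 3 edges, delete both glued faces → V=25, E=52, F=29.
Check: V − E + F = 25 − 52 + 29 = 2.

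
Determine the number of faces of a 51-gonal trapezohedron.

102

The n-trapezohedron (dual of the n-antiprism) has V = 2·51 + 2 = 104, E = 4·51 = 204, F = 2·51 = 102.
Check: V − E + F = 104 − 204 + 102 = 2.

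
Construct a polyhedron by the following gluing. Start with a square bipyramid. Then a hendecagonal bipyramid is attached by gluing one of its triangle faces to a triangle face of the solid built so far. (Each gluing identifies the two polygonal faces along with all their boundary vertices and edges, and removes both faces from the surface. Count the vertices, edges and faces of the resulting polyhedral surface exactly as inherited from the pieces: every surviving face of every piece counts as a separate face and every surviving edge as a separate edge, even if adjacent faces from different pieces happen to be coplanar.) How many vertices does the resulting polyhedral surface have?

16

A square bipyramid: V=6, E=12, F=8.
Attach a hendecagonal bipyramid (V=13, E=33, F=22) along a 3-gon: merge 3 vertices and 3 edges, delete both glued faces → V=16, E=42, F=28.
Check: V − E + F = 16 − 42 + 28 = 2.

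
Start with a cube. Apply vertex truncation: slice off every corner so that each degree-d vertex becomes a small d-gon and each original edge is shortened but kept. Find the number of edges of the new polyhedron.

The base solid has V = 8, E = 12, F = 6.
Truncation replaces each original edge-end by a new vertex, so V′ = 2E = 24.
Each original edge survives, and each old vertex of degree d contributes d new edges; summing degrees gives Σd = 2E, so E′ = E + 2E = 3E = 36.
Each original face survives and each original vertex becomes one new face: F′ = F + V = 14.

36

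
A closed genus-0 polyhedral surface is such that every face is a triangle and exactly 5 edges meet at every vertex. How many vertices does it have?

Each face has 3 edges and each edge borders two faces, so 2E = 3F.
Each vertex has degree 5, so 5V = 2E and hence V = 3F/5.
Euler: V − E + F = 2 ⇒ (3F/5) − (3F/2) + F = 2.
Multiply by 10: (6 − 15 + 10)F = 20, i.e. 1F = 20.
So F = 20, E = 3·20/2 = 30, V = 3·20/5 = 12.

12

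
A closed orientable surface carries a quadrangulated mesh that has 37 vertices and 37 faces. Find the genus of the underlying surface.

Every face is a square, so 2E = 4·37 = 148, giving E = 74.
χ = V − E + F = 37 − 74 + 37 = 0.
For a closed orientable surface χ = 2 − 2g, so g = (2 − (0))/2 = 1.

1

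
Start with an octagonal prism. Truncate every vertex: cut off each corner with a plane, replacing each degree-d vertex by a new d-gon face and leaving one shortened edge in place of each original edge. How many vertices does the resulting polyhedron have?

48

The base solid has V = 16, E = 24, F = 10.
Truncation replaces each original edge-end by a new vertex, so V′ = 2E = 48.
Each original edge survives, and each old vertex of degree d contributes d new edges; summing degrees gives Σd = 2E, so E′ = E + 2E = 3E = 72.
Each original face survives and each original vertex becomes one new face: F′ = F + V = 26.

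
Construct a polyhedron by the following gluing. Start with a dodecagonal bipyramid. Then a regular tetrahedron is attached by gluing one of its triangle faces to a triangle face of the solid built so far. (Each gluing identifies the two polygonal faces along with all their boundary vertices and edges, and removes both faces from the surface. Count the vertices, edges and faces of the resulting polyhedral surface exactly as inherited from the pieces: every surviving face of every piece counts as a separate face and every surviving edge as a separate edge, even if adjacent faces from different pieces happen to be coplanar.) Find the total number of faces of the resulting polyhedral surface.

A dodecagonal bipyramid: V=14, E=36, F=24.
Attach a regular tetrahedron (V=4, E=6, F=4) along a 3-gon: merge 3 vertices and 3 edges, delete both glued faces → V=15, E=39, F=26.
Check: V − E + F = 15 − 39 + 26 = 2.

26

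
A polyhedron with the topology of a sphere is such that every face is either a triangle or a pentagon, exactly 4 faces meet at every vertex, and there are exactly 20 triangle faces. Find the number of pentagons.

12

Let x be the number of pentagons; then F = 20 + x.
Edge–face incidences: 2E = 3·20 + 5·x = 60 + 5x.
Every vertex has degree 4, so 4V = 2E.
Euler: V − E + F = 2 ⇒ (2E)/4 − E + (20 + x) = 2.
Multiply by 8: 2·(2E) − 4·(2E) + 8·(20 + x) = 16, i.e. 160 + 8x − 2·(60 + 5x) = 16.
Collecting terms: −2x + 40 = 16, so −2x = −24, so x = 12.
Then 2E = 60 + 5·12 = 120, so E = 60, V = 2E/4 = 30, F = 20 + 12 = 32.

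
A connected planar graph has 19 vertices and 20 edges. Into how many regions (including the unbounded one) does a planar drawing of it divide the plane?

3

Euler's formula for a connected plane graph: V − E + F = 2, so F = 2 − 19 + 20 = 3.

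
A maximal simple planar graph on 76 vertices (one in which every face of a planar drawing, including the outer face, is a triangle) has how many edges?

222

In a plane triangulation 3F = 2E and V − E + F = 2, so E = 3V − 6 = 3·76 − 6 = 222.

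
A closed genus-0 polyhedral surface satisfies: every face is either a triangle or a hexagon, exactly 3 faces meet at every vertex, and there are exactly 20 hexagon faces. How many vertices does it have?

Let x be the number of triangles; then F = 20 + x.
Edge–face incidences: 2E = 6·20 + 3·x = 120 + 3x.
Every vertex has degree 3, so 3V = 2E.
Euler: V − E + F = 2 ⇒ (2E)/3 − E + (20 + x) = 2.
Multiply by 6: 2·(2E) − 3·(2E) + 6·(20 + x) = 12, i.e. 120 + 6x − (120 + 3x) = 12.
Collecting terms: 3x = 12, so x = 4.
Then 2E = 120 + 3·4 = 132, so E = 66, V = 2E/3 = 44, F = 20 + 4 = 24.

44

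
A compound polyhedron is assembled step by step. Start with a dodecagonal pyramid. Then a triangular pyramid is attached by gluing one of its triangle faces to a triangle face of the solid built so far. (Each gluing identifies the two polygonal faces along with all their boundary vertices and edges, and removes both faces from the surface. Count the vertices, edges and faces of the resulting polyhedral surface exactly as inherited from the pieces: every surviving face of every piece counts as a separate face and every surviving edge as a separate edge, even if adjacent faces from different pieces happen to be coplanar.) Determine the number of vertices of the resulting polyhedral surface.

A dodecagonal pyramid: V=13, E=24, F=13.
Attach a triangular pyramid (V=4, E=6, F=4) along a 3-gon: merge 3 vertices and 3 edges, delete both glued faces → V=14, E=27, F=15.
Check: V − E + F = 14 − 27 + 15 = 2.

14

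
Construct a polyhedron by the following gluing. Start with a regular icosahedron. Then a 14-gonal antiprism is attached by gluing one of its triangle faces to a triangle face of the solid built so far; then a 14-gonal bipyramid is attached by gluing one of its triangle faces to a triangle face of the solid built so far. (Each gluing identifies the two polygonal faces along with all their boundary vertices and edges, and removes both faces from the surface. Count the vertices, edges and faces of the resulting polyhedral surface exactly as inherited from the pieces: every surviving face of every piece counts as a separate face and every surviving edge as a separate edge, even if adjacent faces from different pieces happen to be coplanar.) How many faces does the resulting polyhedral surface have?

A regular icosahedron: V=12, E=30, F=20.
Attach a 14-gonal antiprism (V=28, E=56, F=30) along a 3-gon: merge 3 vertices and 3 edges, delete both glued faces → V=37, E=83, F=48.
Attach a 14-gonal bipyramid (V=16, E=42, F=28) along a 3-gon: merge 3 vertices and 3 edges, delete both glued faces → V=50, E=122, F=74.
Check: V − E + F = 50 − 122 + 74 = 2.

74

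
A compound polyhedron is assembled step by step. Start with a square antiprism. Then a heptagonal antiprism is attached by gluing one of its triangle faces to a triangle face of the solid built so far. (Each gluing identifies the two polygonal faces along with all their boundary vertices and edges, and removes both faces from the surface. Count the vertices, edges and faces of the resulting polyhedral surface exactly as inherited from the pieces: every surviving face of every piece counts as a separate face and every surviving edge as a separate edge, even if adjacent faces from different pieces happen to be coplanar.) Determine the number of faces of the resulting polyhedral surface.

A square antiprism: V=8, E=16, F=10.
Attach a heptagonal antiprism (V=14, E=28, F=16) along a 3-gon: merge 3 vertices and 3 edges, delete both glued faces → V=19, E=41, F=24.
Check: V − E + F = 19 − 41 + 24 = 2.

24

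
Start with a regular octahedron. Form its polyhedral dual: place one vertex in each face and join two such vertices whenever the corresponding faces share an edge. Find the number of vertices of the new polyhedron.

8

The base solid has V = 6, E = 12, F = 8.
The dual swaps V and F and preserves E: V′ = F = 8, E′ = E = 12, F′ = V = 6.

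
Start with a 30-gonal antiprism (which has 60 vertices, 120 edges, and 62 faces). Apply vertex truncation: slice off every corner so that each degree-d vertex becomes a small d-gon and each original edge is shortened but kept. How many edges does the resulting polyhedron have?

Truncation replaces each original edge-end by a new vertex, so V′ = 2E = 240.
Each original edge survives, and each old vertex of degree d contributes d new edges; summing degrees gives Σd = 2E, so E′ = E + 2E = 3E = 360.
Each original face survives and each original vertex becomes one new face: F′ = F + V = 122.

360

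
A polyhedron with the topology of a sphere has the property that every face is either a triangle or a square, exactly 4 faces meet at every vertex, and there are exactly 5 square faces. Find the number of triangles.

Let x be the number of triangles; then F = 5 + x.
Edge–face incidences: 2E = 4·5 + 3·x = 20 + 3x.
Every vertex has degree 4, so 4V = 2E.
Euler: V − E + F = 2 ⇒ (2E)/4 − E + (5 + x) = 2.
Multiply by 8: 2·(2E) − 4·(2E) + 8·(5 + x) = 16, i.e. 40 + 8x − 2·(20 + 3x) = 16.
Collecting terms: 2x = 16, so x = 8.
Then 2E = 20 + 3·8 = 44, so E = 22, V = 2E/4 = 11, F = 5 + 8 = 13.

8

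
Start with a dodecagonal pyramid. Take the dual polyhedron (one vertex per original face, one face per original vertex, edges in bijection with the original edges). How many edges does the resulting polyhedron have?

The base solid has V = 13, E = 24, F = 13.
The dual swaps V and F and preserves E: V′ = F = 13, E′ = E = 24, F′ = V = 13.

24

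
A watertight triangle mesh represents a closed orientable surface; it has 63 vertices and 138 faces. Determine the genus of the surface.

4

Every face is a triangle, so 2E = 3·138 = 414, giving E = 207.
χ = V − E + F = 63 − 207 + 138 = -6.
For a closed orientable surface χ = 2 − 2g, so g = (2 − (-6))/2 = 4.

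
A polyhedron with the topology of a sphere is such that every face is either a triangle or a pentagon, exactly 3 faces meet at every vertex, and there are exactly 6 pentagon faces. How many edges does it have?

18

Let x be the number of triangles; then F = 6 + x.
Edge–face incidences: 2E = 5·6 + 3·x = 30 + 3x.
Every vertex has degree 3, so 3V = 2E.
Euler: V − E + F = 2 ⇒ (2E)/3 − E + (6 + x) = 2.
Multiply by 6: 2·(2E) − 3·(2E) + 6·(6 + x) = 12, i.e. 36 + 6x − (30 + 3x) = 12.
Collecting terms: 3x + 6 = 12, so 3x = 6, so x = 2.
Then 2E = 30 + 3·2 = 36, so E = 18, V = 2E/3 = 12, F = 6 + 2 = 8.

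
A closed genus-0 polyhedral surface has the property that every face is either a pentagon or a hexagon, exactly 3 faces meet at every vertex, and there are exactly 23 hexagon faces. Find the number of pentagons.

Let x be the number of pentagons; then F = 23 + x.
Edge–face incidences: 2E = 6·23 + 5·x = 138 + 5x.
Every vertex has degree 3, so 3V = 2E.
Euler: V − E + F = 2 ⇒ (2E)/3 − E + (23 + x) = 2.
Multiply by 6: 2·(2E) − 3·(2E) + 6·(23 + x) = 12, i.e. 138 + 6x − (138 + 5x) = 12.
Collecting terms: x = 12.
Then 2E = 138 + 5·12 = 198, so E = 99, V = 2E/3 = 66, F = 23 + 12 = 35.

12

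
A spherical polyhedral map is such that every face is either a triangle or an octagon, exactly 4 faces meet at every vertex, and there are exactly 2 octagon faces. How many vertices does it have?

16

Let x be the number of triangles; then F = 2 + x.
Edge–face incidences: 2E = 8·2 + 3·x = 16 + 3x.
Every vertex has degree 4, so 4V = 2E.
Euler: V − E + F = 2 ⇒ (2E)/4 − E + (2 + x) = 2.
Multiply by 8: 2·(2E) − 4·(2E) + 8·(2 + x) = 16, i.e. 16 + 8x − 2·(16 + 3x) = 16.
Collecting terms: 2x − 16 = 16, so 2x = 32, so x = 16.
Then 2E = 16 + 3·16 = 64, so E = 32, V = 2E/4 = 16, F = 2 + 16 = 18.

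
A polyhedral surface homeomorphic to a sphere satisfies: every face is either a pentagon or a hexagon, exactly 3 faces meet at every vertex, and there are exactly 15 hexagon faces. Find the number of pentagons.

Let x be the number of pentagons; then F = 15 + x.
Edge–face incidences: 2E = 6·15 + 5·x = 90 + 5x.
Every vertex has degree 3, so 3V = 2E.
Euler: V − E + F = 2 ⇒ (2E)/3 − E + (15 + x) = 2.
Multiply by 6: 2·(2E) − 3·(2E) + 6·(15 + x) = 12, i.e. 90 + 6x − (90 + 5x) = 12.
Collecting terms: x = 12.
Then 2E = 90 + 5·12 = 150, so E = 75, V = 2E/3 = 50, F = 15 + 12 = 27.

12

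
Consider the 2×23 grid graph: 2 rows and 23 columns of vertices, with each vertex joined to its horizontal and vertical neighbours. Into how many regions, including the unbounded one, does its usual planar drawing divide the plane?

23

The grid has V = 2·23 = 46 vertices and E = 2·22 + 23·1 = 67 edges.
F = 2 − V + E = 2 − 46 + 67 = 23.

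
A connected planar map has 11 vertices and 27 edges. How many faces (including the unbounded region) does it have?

Euler's formula for a connected plane graph: V − E + F = 2, so F = 2 − 11 + 27 = 18.

18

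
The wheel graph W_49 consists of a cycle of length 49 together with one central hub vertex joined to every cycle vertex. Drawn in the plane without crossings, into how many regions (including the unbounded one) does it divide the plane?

50

W_49 has V = 49 + 1 = 50 vertices and E = 2·49 = 98 edges.
By Euler's formula F = 2 − V + E = 2 − 50 + 98 = 50.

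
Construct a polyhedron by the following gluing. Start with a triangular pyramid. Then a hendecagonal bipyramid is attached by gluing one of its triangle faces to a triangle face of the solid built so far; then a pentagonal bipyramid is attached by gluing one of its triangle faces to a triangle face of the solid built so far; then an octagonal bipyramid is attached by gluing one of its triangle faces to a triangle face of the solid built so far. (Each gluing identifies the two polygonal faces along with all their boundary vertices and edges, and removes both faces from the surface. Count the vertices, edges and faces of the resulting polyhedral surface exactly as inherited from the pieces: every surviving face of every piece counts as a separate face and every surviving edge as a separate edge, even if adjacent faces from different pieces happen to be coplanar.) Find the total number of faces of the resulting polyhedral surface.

46

A triangular pyramid: V=4, E=6, F=4.
Attach a hendecagonal bipyramid (V=13, E=33, F=22) along a 3-gon: merge 3 vertices and 3 edges, delete both glued faces → V=14, E=36, F=24.
Attach a pentagonal bipyramid (V=7, E=15, F=10) along a 3-gon: merge 3 vertices and 3 edges, delete both glued faces → V=18, E=48, F=32.
Attach an octagonal bipyramid (V=10, E=24, F=16) along a 3-gon: merge 3 vertices and 3 edges, delete both glued faces → V=25, E=69, F=46.
Check: V − E + F = 25 − 69 + 46 = 2.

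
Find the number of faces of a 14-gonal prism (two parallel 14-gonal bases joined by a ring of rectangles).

A prism on an n-gon has two n-gon bases and n rectangular sides: V = 2·14 = 28, E = 3·14 = 42, F = 14 + 2 = 16.

16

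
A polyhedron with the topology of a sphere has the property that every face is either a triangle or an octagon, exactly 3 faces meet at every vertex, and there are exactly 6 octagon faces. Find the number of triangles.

8

Let x be the number of triangles; then F = 6 + x.
Edge–face incidences: 2E = 8·6 + 3·x = 48 + 3x.
Every vertex has degree 3, so 3V = 2E.
Euler: V − E + F = 2 ⇒ (2E)/3 − E + (6 + x) = 2.
Multiply by 6: 2·(2E) − 3·(2E) + 6·(6 + x) = 12, i.e. 36 + 6x − (48 + 3x) = 12.
Collecting terms: 3x − 12 = 12, so 3x = 24, so x = 8.
Then 2E = 48 + 3·8 = 72, so E = 36, V = 2E/3 = 24, F = 6 + 8 = 14.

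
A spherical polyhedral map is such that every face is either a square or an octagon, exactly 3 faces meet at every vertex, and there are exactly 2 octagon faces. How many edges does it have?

24

Let x be the number of squares; then F = 2 + x.
Edge–face incidences: 2E = 8·2 + 4·x = 16 + 4x.
Every vertex has degree 3, so 3V = 2E.
Euler: V − E + F = 2 ⇒ (2E)/3 − E + (2 + x) = 2.
Multiply by 6: 2·(2E) − 3·(2E) + 6·(2 + x) = 12, i.e. 12 + 6x − (16 + 4x) = 12.
Collecting terms: 2x − 4 = 12, so 2x = 16, so x = 8.
Then 2E = 16 + 4·8 = 48, so E = 24, V = 2E/3 = 16, F = 2 + 8 = 10.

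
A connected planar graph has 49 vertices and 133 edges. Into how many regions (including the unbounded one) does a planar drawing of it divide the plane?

Euler's formula for a connected plane graph: V − E + F = 2, so F = 2 − 49 + 133 = 86.

86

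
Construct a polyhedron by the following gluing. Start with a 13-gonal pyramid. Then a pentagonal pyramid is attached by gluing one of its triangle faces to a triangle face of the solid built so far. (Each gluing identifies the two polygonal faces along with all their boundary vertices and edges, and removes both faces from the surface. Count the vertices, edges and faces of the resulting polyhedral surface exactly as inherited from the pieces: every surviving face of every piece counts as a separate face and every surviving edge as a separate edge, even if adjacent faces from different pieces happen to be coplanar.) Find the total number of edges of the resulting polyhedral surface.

A 13-gonal pyramid: V=14, E=26, F=14.
Attach a pentagonal pyramid (V=6, E=10, F=6) along a 3-gon: merge 3 vertices and 3 edges, delete both glued faces → V=17, E=33, F=18.
Check: V − E + F = 17 − 33 + 18 = 2.

33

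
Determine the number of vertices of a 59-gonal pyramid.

A pyramid on an n-gon base has one n-gon and n triangles: V = 59 + 1 = 60, E = 2·59 = 118, F = 59 + 1 = 60.
Check: V − E + F = 60 − 118 + 60 = 2.

60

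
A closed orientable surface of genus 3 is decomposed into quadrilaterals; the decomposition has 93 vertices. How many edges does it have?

194

χ = 2 − 2·3 = -4, and every face is a square so 4F = 2E.
V − E + F = -4 with E = 4F/2 gives 93 − (4/2 − 1)·F = -4, so F = 97 and E = 194.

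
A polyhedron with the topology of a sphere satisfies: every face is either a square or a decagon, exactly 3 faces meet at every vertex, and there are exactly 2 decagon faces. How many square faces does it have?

Let x be the number of squares; then F = 2 + x.
Edge–face incidences: 2E = 10·2 + 4·x = 20 + 4x.
Every vertex has degree 3, so 3V = 2E.
Euler: V − E + F = 2 ⇒ (2E)/3 − E + (2 + x) = 2.
Multiply by 6: 2·(2E) − 3·(2E) + 6·(2 + x) = 12, i.e. 12 + 6x − (20 + 4x) = 12.
Collecting terms: 2x − 8 = 12, so 2x = 20, so x = 10.
Then 2E = 20 + 4·10 = 60, so E = 30, V = 2E/3 = 20, F = 2 + 10 = 12.

10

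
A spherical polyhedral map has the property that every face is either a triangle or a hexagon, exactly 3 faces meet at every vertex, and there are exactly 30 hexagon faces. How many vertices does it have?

64

Let x be the number of triangles; then F = 30 + x.
Edge–face incidences: 2E = 6·30 + 3·x = 180 + 3x.
Every vertex has degree 3, so 3V = 2E.
Euler: V − E + F = 2 ⇒ (2E)/3 − E + (30 + x) = 2.
Multiply by 6: 2·(2E) − 3·(2E) + 6·(30 + x) = 12, i.e. 180 + 6x − (180 + 3x) = 12.
Collecting terms: 3x = 12, so x = 4.
Then 2E = 180 + 3·4 = 192, so E = 96, V = 2E/3 = 64, F = 30 + 4 = 34.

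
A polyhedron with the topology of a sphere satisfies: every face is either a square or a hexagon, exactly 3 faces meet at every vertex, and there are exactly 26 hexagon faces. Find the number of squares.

6

Let x be the number of squares; then F = 26 + x.
Edge–face incidences: 2E = 6·26 + 4·x = 156 + 4x.
Every vertex has degree 3, so 3V = 2E.
Euler: V − E + F = 2 ⇒ (2E)/3 − E + (26 + x) = 2.
Multiply by 6: 2·(2E) − 3·(2E) + 6·(26 + x) = 12, i.e. 156 + 6x − (156 + 4x) = 12.
Collecting terms: 2x = 12, so x = 6.
Then 2E = 156 + 4·6 = 180, so E = 90, V = 2E/3 = 60, F = 26 + 6 = 32.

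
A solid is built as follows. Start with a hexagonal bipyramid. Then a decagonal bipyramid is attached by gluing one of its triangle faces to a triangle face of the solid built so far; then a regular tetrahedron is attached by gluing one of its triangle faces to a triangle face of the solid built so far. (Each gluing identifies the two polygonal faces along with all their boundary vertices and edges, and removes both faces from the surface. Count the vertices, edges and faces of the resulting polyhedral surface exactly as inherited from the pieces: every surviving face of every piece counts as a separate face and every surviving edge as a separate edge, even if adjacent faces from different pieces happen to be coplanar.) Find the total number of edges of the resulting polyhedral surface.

48

A hexagonal bipyramid: V=8, E=18, F=12.
Attach a decagonal bipyramid (V=12, E=30, F=20) along a 3-gon: merge 3 vertices and 3 edges, delete both glued faces → V=17, E=45, F=30.
Attach a regular tetrahedron (V=4, E=6, F=4) along a 3-gon: merge 3 vertices and 3 edges, delete both glued faces → V=18, E=48, F=32.
Check: V − E + F = 18 − 48 + 32 = 2.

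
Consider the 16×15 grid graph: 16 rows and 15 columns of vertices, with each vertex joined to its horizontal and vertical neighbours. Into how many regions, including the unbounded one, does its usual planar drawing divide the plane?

The grid has V = 16·15 = 240 vertices and E = 16·14 + 15·15 = 449 edges.
F = 2 − V + E = 2 − 240 + 449 = 211.

211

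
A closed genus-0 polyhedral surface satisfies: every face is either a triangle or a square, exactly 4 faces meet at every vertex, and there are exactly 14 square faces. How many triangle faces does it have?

8

Let x be the number of triangles; then F = 14 + x.
Edge–face incidences: 2E = 4·14 + 3·x = 56 + 3x.
Every vertex has degree 4, so 4V = 2E.
Euler: V − E + F = 2 ⇒ (2E)/4 − E + (14 + x) = 2.
Multiply by 8: 2·(2E) − 4·(2E) + 8·(14 + x) = 16, i.e. 112 + 8x − 2·(56 + 3x) = 16.
Collecting terms: 2x = 16, so x = 8.
Then 2E = 56 + 3·8 = 80, so E = 40, V = 2E/4 = 20, F = 14 + 8 = 22.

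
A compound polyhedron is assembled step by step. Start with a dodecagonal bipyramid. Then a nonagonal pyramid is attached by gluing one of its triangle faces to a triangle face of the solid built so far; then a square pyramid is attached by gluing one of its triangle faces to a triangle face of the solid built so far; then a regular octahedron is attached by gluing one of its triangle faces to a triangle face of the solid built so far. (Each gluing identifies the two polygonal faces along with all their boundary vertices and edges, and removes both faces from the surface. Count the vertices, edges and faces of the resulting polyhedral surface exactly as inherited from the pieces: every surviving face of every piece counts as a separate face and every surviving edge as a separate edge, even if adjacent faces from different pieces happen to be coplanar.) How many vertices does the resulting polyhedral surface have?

A dodecagonal bipyramid: V=14, E=36, F=24.
Attach a nonagonal pyramid (V=10, E=18, F=10) along a 3-gon: merge 3 vertices and 3 edges, delete both glued faces → V=21, E=51, F=32.
Attach a square pyramid (V=5, E=8, F=5) along a 3-gon: merge 3 vertices and 3 edges, delete both glued faces → V=23, E=56, F=35.
Attach a regular octahedron (V=6, E=12, F=8) along a 3-gon: merge 3 vertices and 3 edges, delete both glued faces → V=26, E=65, F=41.
Check: V − E + F = 26 − 65 + 41 = 2.

26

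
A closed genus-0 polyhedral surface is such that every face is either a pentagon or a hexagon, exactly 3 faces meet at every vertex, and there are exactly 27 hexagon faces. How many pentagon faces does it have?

Let x be the number of pentagons; then F = 27 + x.
Edge–face incidences: 2E = 6·27 + 5·x = 162 + 5x.
Every vertex has degree 3, so 3V = 2E.
Euler: V − E + F = 2 ⇒ (2E)/3 − E + (27 + x) = 2.
Multiply by 6: 2·(2E) − 3·(2E) + 6·(27 + x) = 12, i.e. 162 + 6x − (162 + 5x) = 12.
Collecting terms: x = 12.
Then 2E = 162 + 5·12 = 222, so E = 111, V = 2E/3 = 74, F = 27 + 12 = 39.

12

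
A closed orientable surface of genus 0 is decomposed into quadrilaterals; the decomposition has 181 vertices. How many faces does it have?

χ = 2 − 2·0 = 2, and every face is a square so 4F = 2E.
V − E + F = 2 with E = 4F/2 gives 181 − (4/2 − 1)·F = 2, so F = 179 and E = 358.

179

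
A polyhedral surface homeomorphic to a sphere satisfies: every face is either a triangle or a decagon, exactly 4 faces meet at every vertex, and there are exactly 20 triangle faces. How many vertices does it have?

20

Let x be the number of decagons; then F = 20 + x.
Edge–face incidences: 2E = 3·20 + 10·x = 60 + 10x.
Every vertex has degree 4, so 4V = 2E.
Euler: V − E + F = 2 ⇒ (2E)/4 − E + (20 + x) = 2.
Multiply by 8: 2·(2E) − 4·(2E) + 8·(20 + x) = 16, i.e. 160 + 8x − 2·(60 + 10x) = 16.
Collecting terms: −12x + 40 = 16, so −12x = −24, so x = 2.
Then 2E = 60 + 10·2 = 80, so E = 40, V = 2E/4 = 20, F = 20 + 2 = 22.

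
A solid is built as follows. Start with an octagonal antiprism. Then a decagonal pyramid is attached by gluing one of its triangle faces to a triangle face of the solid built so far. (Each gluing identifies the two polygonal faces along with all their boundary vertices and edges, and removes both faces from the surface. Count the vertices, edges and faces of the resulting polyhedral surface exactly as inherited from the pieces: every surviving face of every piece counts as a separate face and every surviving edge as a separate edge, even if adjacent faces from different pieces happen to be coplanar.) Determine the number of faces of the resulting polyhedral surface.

An octagonal antiprism: V=16, E=32, F=18.
Attach a decagonal pyramid (V=11, E=20, F=11) along a 3-gon: merge 3 vertices and 3 edges, delete both glued faces → V=24, E=49, F=27.
Check: V − E + F = 24 − 49 + 27 = 2.

27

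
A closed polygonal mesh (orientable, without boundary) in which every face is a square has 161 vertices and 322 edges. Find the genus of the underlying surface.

Every face is a square and each edge borders two faces, so 4F = 2·322, giving F = 161.
χ = V − E + F = 161 − 322 + 161 = 0.
For a closed orientable surface χ = 2 − 2g, so g = (2 − (0))/2 = 1.

1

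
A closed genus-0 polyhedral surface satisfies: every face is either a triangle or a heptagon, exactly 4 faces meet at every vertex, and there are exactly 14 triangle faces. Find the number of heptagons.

2

Let x be the number of heptagons; then F = 14 + x.
Edge–face incidences: 2E = 3·14 + 7·x = 42 + 7x.
Every vertex has degree 4, so 4V = 2E.
Euler: V − E + F = 2 ⇒ (2E)/4 − E + (14 + x) = 2.
Multiply by 8: 2·(2E) − 4·(2E) + 8·(14 + x) = 16, i.e. 112 + 8x − 2·(42 + 7x) = 16.
Collecting terms: −6x + 28 = 16, so −6x = −12, so x = 2.
Then 2E = 42 + 7·2 = 56, so E = 28, V = 2E/4 = 14, F = 14 + 2 = 16.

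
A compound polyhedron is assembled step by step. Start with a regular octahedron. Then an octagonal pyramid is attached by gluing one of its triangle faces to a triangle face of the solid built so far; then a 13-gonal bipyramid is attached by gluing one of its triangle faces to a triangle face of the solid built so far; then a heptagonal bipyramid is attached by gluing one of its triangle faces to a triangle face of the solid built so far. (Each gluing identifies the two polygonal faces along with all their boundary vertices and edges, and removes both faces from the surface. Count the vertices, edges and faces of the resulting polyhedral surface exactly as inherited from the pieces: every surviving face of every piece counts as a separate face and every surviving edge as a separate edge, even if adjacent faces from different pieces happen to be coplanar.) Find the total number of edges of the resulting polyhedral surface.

79

A regular octahedron: V=6, E=12, F=8.
Attach an octagonal pyramid (V=9, E=16, F=9) along a 3-gon: merge 3 vertices and 3 edges, delete both glued faces → V=12, E=25, F=15.
Attach a 13-gonal bipyramid (V=15, E=39, F=26) along a 3-gon: merge 3 vertices and 3 edges, delete both glued faces → V=24, E=61, F=39.
Attach a heptagonal bipyramid (V=9, E=21, F=14) along a 3-gon: merge 3 vertices and 3 edges, delete both glued faces → V=30, E=79, F=51.
Check: V − E + F = 30 − 79 + 51 = 2.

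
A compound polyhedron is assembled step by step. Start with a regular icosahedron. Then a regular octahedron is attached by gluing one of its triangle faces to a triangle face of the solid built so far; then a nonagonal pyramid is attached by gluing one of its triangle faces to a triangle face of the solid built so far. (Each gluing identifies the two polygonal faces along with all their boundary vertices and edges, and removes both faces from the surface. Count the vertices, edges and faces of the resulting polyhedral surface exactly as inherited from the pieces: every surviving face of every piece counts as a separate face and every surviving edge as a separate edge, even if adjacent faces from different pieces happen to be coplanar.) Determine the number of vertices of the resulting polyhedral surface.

A regular icosahedron: V=12, E=30, F=20.
Attach a regular octahedron (V=6, E=12, F=8) along a 3-gon: merge 3 vertices and 3 edges, delete both glued faces → V=15, E=39, F=26.
Attach a nonagonal pyramid (V=10, E=18, F=10) along a 3-gon: merge 3 vertices and 3 edges, delete both glued faces → V=22, E=54, F=34.
Check: V − E + F = 22 − 54 + 34 = 2.

22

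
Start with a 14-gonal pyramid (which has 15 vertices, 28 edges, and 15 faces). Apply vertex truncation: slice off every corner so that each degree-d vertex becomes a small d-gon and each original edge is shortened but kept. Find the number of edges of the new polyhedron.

Truncation replaces each original edge-end by a new vertex, so V′ = 2E = 56.
Each original edge survives, and each old vertex of degree d contributes d new edges; summing degrees gives Σd = 2E, so E′ = E + 2E = 3E = 84.
Each original face survives and each original vertex becomes one new face: F′ = F + V = 30.

84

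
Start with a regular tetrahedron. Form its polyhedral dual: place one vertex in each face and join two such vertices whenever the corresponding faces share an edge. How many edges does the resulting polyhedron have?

6

The base solid has V = 4, E = 6, F = 4.
The dual swaps V and F and preserves E: V′ = F = 4, E′ = E = 6, F′ = V = 4.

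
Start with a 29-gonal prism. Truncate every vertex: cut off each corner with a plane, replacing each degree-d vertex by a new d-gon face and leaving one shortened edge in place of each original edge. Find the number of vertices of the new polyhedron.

174

The base solid has V = 58, E = 87, F = 31.
Truncation replaces each original edge-end by a new vertex, so V′ = 2E = 174.
Each original edge survives, and each old vertex of degree d contributes d new edges; summing degrees gives Σd = 2E, so E′ = E + 2E = 3E = 261.
Each original face survives and each original vertex becomes one new face: F′ = F + V = 89.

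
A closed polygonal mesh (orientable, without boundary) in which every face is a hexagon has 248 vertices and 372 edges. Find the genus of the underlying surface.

1

Every face is a hexagon and each edge borders two faces, so 6F = 2·372, giving F = 124.
χ = V − E + F = 248 − 372 + 124 = 0.
For a closed orientable surface χ = 2 − 2g, so g = (2 − (0))/2 = 1.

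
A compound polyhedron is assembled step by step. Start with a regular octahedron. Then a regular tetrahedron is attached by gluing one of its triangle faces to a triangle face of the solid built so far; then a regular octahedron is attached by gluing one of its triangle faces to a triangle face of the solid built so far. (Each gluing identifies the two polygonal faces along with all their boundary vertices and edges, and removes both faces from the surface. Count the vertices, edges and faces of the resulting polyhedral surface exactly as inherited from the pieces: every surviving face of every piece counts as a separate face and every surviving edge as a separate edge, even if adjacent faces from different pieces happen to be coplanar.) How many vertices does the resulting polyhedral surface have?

10

A regular octahedron: V=6, E=12, F=8.
Attach a regular tetrahedron (V=4, E=6, F=4) along a 3-gon: merge 3 vertices and 3 edges, delete both glued faces → V=7, E=15, F=10.
Attach a regular octahedron (V=6, E=12, F=8) along a 3-gon: merge 3 vertices and 3 edges, delete both glued faces → V=10, E=24, F=16.
Check: V − E + F = 10 − 24 + 16 = 2.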